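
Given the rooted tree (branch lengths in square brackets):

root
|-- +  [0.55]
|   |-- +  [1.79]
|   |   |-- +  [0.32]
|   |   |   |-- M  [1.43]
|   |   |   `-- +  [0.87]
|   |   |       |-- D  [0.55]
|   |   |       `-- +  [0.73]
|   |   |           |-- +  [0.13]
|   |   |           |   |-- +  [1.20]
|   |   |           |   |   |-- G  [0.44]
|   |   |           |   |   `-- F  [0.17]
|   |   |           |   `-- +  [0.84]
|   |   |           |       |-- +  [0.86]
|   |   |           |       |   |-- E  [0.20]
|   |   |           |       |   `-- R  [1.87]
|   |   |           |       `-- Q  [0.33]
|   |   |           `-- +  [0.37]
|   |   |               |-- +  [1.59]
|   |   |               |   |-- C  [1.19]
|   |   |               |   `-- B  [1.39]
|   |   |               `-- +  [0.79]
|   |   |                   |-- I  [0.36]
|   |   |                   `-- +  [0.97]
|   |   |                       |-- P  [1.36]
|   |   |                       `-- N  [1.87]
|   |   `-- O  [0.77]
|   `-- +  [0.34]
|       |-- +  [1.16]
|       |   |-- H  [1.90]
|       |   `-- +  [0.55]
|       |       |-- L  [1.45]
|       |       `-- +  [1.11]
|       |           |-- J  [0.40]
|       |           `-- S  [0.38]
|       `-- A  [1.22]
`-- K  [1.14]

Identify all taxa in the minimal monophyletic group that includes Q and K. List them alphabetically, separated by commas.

Tracing Q: it sits inside ((E,R),Q).
Tracing K: it attaches directly to the root.
The smallest clade enclosing both is the whole tree (their MRCA is the root), so the answer is all 19 tips in alphabetical order.

A, B, C, D, E, F, G, H, I, J, K, L, M, N, O, P, Q, R, S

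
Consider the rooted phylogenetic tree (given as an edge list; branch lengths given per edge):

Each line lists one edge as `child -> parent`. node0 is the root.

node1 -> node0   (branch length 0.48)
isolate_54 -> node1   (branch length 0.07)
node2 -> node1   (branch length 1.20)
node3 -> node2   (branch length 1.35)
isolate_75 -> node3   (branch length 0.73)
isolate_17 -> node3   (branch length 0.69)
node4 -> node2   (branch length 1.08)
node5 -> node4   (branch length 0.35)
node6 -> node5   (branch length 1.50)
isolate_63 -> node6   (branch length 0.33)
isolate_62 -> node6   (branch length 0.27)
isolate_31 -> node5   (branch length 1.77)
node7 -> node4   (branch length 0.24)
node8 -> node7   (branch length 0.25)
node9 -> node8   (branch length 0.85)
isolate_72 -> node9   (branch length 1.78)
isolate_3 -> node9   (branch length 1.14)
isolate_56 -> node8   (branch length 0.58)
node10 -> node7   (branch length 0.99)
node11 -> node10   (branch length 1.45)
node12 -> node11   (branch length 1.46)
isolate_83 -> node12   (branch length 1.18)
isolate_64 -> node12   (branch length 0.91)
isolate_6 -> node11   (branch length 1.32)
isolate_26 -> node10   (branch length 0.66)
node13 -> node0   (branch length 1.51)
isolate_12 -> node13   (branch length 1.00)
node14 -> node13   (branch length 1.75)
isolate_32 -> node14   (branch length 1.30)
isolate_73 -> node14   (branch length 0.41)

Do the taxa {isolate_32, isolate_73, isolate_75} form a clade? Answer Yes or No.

No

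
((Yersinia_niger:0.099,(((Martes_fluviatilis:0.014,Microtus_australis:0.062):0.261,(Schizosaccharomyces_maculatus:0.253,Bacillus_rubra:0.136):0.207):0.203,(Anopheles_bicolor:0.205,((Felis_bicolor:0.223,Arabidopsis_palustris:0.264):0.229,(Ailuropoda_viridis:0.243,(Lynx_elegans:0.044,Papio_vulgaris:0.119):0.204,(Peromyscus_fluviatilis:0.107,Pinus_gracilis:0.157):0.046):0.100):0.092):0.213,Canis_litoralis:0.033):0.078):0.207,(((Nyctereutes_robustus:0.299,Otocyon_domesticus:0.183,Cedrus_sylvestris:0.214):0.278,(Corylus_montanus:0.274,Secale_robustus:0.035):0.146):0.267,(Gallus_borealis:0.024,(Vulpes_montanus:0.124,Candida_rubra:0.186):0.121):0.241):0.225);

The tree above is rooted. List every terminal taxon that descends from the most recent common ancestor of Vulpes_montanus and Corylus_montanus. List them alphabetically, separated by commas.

Tracing Vulpes_montanus: it sits inside (Vulpes_montanus,Candida_rubra).
Tracing Corylus_montanus: it sits inside (Corylus_montanus,Secale_robustus).
The smallest clade enclosing both is (((Nyctereutes_robustus,Otocyon_domesticus,Cedrus_sylvestris),(Corylus_montanus,Secale_robustus)),(Gallus_borealis,(Vulpes_montanus,Candida_rubra))); the answer is its 8 terminal taxa in alphabetical order.

Candida_rubra, Cedrus_sylvestris, Corylus_montanus, Gallus_borealis, Nyctereutes_robustus, Otocyon_domesticus, Secale_robustus, Vulpes_montanus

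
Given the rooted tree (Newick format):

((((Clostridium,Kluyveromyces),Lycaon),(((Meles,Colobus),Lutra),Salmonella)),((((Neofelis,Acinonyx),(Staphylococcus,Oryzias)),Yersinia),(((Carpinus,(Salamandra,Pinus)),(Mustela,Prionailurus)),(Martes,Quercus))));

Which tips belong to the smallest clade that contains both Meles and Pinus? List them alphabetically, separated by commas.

Tracing Meles: it sits inside (Meles,Colobus).
Tracing Pinus: it sits inside (Salamandra,Pinus).
The smallest clade enclosing both is the whole tree (their MRCA is the root), so the answer is all 19 tips in alphabetical order.

Acinonyx, Carpinus, Clostridium, Colobus, Kluyveromyces, Lutra, Lycaon, Martes, Meles, Mustela, Neofelis, Oryzias, Pinus, Prionailurus, Quercus, Salamandra, Salmonella, Staphylococcus, Yersinia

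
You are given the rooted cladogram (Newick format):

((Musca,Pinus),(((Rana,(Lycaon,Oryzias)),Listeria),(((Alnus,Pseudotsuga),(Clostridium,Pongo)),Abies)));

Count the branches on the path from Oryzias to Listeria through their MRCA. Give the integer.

The MRCA of Oryzias and Listeria is the node subtending ((Rana,(Lycaon,Oryzias)),Listeria).
From Oryzias up to that node: 3 branches. From Listeria up to the same node: 1 branch. Total: 3 + 1 = 4.

4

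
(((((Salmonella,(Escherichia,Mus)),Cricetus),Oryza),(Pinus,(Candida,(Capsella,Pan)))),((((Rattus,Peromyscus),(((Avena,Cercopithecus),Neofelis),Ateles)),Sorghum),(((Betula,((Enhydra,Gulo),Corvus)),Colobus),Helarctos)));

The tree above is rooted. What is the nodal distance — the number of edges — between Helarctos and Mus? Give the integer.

The MRCA of Helarctos and Mus is the root of the tree.
From Helarctos up to that node: 3 branches. From Mus up to the same node: 6 branches. Total: 3 + 6 = 9.

9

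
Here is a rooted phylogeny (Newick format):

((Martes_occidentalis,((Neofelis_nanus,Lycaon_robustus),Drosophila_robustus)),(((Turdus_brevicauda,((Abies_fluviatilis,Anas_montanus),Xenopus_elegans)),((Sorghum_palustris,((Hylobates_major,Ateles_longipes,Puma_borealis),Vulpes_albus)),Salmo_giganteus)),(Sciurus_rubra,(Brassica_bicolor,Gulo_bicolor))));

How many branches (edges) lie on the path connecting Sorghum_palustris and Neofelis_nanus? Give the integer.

9

The MRCA of Sorghum_palustris and Neofelis_nanus is the root of the tree.
From Sorghum_palustris up to that node: 5 branches. From Neofelis_nanus up to the same node: 4 branches. Total: 5 + 4 = 9.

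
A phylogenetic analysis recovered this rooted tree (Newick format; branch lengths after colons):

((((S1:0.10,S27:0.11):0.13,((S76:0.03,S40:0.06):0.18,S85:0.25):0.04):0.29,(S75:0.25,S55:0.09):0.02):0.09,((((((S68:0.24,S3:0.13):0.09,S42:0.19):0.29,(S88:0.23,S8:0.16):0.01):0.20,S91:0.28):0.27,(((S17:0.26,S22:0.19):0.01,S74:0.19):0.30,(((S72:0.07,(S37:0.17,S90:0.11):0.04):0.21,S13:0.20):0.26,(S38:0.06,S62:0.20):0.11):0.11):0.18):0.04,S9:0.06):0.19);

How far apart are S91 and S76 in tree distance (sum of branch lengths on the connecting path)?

The path runs S91 → … → MRCA → … → S76; the MRCA is the root of the tree.
Branch lengths along that path: 0.28 + 0.27 + 0.04 + 0.19 + 0.09 + 0.29 + 0.04 + 0.18 + 0.03 = 1.41.

1.41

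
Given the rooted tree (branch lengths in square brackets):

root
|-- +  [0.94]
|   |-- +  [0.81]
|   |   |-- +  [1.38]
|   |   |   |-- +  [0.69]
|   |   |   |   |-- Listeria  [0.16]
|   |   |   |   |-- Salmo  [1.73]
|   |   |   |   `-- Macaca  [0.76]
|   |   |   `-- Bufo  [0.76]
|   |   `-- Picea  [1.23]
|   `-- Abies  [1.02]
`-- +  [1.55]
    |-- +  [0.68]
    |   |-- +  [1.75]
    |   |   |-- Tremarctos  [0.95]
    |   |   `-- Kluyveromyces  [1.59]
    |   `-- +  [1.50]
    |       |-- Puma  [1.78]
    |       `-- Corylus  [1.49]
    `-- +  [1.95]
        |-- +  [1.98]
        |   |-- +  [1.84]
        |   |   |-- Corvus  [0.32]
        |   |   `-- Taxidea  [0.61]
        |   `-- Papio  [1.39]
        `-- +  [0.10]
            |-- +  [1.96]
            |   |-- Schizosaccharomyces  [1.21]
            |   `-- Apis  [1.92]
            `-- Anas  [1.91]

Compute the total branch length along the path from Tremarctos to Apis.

The path runs Tremarctos → … → MRCA → … → Apis; the MRCA is the node subtending (((Tremarctos,Kluyveromyces),(Puma,Corylus)),(((Corvus,Taxidea),Papio),((Schizosaccharomyces,Apis),Anas))).
Branch lengths along that path: 0.95 + 1.75 + 0.68 + 1.95 + 0.10 + 1.96 + 1.92 = 9.31.

9.31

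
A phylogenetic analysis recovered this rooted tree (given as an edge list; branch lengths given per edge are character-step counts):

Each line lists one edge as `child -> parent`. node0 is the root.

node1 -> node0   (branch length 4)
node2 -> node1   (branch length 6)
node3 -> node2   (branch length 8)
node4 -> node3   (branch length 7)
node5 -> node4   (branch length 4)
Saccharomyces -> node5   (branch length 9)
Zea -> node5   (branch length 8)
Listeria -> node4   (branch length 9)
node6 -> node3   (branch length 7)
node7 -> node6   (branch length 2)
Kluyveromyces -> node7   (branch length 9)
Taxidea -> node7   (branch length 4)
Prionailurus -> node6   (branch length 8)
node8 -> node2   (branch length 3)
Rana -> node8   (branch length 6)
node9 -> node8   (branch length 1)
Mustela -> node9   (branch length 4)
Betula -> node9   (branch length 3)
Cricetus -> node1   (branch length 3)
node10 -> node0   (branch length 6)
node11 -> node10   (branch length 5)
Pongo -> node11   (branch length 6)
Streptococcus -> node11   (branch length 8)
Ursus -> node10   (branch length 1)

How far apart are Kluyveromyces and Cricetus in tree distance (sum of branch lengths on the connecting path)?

35

The path runs Kluyveromyces → … → MRCA → … → Cricetus; the MRCA is the node subtending (((((Saccharomyces,Zea),Listeria),((Kluyveromyces,Taxidea),Prionailurus)),(Rana,(Mustela,Betula))),Cricetus).
Branch lengths along that path: 9 + 2 + 7 + 8 + 6 + 3 = 35.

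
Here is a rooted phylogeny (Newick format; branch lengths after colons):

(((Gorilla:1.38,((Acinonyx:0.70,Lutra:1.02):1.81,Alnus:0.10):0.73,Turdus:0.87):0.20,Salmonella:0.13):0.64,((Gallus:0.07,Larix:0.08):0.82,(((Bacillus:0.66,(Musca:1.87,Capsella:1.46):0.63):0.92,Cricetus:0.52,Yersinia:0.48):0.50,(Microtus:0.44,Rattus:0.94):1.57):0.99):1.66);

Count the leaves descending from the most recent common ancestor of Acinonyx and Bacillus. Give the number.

15

The MRCA of Acinonyx and Bacillus is the root, so the clade is the entire tree.
That clade contains 15 terminal taxa: Acinonyx, Alnus, Bacillus, Capsella, Cricetus, Gallus, Gorilla, Larix, Lutra, Microtus, Musca, Rattus, Salmonella, Turdus, Yersinia.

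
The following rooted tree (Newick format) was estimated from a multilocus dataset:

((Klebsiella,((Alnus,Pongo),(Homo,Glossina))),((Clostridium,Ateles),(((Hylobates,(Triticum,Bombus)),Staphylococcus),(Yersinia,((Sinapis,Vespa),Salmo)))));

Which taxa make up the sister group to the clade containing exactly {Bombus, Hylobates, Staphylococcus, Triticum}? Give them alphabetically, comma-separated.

The clade containing exactly {Bombus, Hylobates, Staphylococcus, Triticum} attaches to the tree at the node subtending (((Hylobates,(Triticum,Bombus)),Staphylococcus),(Yersinia,((Sinapis,Vespa),Salmo))).
The other lineage descending from that same node — the sister group — is (Yersinia,((Sinapis,Vespa),Salmo)); its 4 tips in alphabetical order are the answer.

Salmo, Sinapis, Vespa, Yersinia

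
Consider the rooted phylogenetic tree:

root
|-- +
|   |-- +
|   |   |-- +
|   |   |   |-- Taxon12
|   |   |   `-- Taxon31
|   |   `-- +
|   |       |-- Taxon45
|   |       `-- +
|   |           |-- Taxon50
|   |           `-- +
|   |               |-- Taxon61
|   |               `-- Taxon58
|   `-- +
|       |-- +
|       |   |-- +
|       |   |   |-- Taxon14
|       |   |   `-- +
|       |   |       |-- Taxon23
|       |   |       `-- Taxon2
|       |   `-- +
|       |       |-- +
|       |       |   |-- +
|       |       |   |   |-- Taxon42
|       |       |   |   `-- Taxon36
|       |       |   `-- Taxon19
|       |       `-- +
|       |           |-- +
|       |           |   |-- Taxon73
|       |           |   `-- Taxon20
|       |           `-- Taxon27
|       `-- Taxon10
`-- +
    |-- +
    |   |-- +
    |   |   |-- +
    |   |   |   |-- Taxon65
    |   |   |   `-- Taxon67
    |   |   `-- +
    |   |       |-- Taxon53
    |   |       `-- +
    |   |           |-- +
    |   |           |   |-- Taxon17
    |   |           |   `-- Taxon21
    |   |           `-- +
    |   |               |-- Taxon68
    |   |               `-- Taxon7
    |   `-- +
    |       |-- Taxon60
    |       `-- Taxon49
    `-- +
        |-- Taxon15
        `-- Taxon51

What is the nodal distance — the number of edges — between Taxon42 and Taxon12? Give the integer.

9

The MRCA of Taxon42 and Taxon12 is the node subtending (((Taxon12,Taxon31),(Taxon45,(Taxon50,(Taxon61,Taxon58)))),(((Taxon14,(Taxon23,Taxon2)),(((Taxon42,Taxon36),Taxon19),((Taxon73,Taxon20),Taxon27))),Taxon10)).
From Taxon42 up to that node: 6 branches. From Taxon12 up to the same node: 3 branches. Total: 6 + 3 = 9.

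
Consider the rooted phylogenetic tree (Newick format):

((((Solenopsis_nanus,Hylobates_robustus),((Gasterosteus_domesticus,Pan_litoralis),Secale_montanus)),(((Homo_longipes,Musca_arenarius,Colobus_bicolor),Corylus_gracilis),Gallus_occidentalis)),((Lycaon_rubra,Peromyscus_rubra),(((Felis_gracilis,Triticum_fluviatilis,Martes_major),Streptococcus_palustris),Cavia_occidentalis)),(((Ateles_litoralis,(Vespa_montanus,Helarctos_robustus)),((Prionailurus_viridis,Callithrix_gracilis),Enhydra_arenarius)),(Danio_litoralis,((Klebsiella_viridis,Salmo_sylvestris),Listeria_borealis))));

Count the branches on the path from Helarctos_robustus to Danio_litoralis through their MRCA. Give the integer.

6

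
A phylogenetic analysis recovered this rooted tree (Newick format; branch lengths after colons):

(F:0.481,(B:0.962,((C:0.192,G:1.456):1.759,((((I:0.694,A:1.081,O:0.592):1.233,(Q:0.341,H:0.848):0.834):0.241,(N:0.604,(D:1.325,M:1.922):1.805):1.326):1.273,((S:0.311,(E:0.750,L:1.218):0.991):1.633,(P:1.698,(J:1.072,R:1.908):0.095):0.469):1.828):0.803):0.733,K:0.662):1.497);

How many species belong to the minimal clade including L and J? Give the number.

6

The MRCA of L and J is the node subtending ((S,(E,L)),(P,(J,R))).
That clade contains 6 terminal taxa: E, J, L, P, R, S.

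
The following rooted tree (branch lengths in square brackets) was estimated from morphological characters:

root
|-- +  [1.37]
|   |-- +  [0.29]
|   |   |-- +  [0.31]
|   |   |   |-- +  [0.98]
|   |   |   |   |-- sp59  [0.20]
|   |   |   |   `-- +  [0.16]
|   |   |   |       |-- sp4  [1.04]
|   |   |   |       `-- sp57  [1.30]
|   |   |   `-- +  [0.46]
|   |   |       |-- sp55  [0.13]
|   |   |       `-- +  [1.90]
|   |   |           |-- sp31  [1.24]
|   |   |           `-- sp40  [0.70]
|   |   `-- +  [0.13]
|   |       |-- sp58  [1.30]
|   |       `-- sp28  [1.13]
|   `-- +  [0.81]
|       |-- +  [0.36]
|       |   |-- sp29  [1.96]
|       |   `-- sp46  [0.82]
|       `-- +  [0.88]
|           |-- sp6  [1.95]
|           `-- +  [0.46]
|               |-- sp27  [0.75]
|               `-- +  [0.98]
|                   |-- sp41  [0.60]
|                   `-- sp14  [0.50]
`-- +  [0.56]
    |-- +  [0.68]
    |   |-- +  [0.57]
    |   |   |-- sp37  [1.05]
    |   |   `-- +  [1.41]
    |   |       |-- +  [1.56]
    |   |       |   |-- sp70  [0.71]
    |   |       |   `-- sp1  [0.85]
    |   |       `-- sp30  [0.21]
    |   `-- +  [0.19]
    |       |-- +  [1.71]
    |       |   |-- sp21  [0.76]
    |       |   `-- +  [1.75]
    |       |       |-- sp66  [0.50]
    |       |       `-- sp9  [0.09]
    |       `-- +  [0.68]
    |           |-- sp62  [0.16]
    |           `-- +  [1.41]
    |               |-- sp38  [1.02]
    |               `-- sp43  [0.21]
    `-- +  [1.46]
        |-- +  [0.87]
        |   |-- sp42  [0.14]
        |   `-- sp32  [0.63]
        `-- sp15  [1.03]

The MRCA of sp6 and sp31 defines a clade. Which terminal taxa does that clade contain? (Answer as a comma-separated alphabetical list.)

Tracing sp6: it sits inside (sp6,(sp27,(sp41,sp14))).
Tracing sp31: it sits inside (sp31,sp40).
The smallest clade enclosing both is ((((sp59,(sp4,sp57)),(sp55,(sp31,sp40))),(sp58,sp28)),((sp29,sp46),(sp6,(sp27,(sp41,sp14))))); the answer is its 14 terminal taxa in alphabetical order.

sp14, sp27, sp28, sp29, sp31, sp4, sp40, sp41, sp46, sp55, sp57, sp58, sp59, sp6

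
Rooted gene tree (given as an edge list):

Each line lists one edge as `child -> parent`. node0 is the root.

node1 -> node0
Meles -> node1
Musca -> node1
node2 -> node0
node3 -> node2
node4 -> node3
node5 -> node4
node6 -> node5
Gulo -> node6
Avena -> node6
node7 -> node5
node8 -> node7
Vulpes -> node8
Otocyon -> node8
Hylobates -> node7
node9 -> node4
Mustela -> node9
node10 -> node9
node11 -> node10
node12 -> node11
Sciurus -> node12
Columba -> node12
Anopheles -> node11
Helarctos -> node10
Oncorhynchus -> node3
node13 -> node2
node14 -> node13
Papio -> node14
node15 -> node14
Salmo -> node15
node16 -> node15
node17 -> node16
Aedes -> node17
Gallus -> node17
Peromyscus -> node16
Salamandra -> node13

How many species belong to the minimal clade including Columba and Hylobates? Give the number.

The MRCA of Columba and Hylobates is the node subtending (((Gulo,Avena),((Vulpes,Otocyon),Hylobates)),(Mustela,(((Sciurus,Columba),Anopheles),Helarctos))).
That clade contains 10 terminal taxa: Anopheles, Avena, Columba, Gulo, Helarctos, Hylobates, Mustela, Otocyon, Sciurus, Vulpes.

10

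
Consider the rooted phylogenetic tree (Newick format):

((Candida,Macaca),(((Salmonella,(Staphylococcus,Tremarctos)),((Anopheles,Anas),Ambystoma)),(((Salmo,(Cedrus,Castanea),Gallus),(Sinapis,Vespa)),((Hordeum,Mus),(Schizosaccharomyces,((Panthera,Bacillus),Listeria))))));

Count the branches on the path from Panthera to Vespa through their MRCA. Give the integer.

The MRCA of Panthera and Vespa is the node subtending (((Salmo,(Cedrus,Castanea),Gallus),(Sinapis,Vespa)),((Hordeum,Mus),(Schizosaccharomyces,((Panthera,Bacillus),Listeria)))).
From Panthera up to that node: 5 branches. From Vespa up to the same node: 3 branches. Total: 5 + 3 = 8.

8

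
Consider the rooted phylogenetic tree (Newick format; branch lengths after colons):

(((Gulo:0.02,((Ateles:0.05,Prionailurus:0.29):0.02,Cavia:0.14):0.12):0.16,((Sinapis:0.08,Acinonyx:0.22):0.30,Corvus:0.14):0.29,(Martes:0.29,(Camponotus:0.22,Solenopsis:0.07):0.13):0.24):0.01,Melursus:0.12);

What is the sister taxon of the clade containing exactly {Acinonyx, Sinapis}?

Corvus

The clade containing exactly {Acinonyx, Sinapis} attaches to the tree at the node subtending ((Sinapis,Acinonyx),Corvus).
The other lineage descending from that same node — the sister group — is the single tip Corvus.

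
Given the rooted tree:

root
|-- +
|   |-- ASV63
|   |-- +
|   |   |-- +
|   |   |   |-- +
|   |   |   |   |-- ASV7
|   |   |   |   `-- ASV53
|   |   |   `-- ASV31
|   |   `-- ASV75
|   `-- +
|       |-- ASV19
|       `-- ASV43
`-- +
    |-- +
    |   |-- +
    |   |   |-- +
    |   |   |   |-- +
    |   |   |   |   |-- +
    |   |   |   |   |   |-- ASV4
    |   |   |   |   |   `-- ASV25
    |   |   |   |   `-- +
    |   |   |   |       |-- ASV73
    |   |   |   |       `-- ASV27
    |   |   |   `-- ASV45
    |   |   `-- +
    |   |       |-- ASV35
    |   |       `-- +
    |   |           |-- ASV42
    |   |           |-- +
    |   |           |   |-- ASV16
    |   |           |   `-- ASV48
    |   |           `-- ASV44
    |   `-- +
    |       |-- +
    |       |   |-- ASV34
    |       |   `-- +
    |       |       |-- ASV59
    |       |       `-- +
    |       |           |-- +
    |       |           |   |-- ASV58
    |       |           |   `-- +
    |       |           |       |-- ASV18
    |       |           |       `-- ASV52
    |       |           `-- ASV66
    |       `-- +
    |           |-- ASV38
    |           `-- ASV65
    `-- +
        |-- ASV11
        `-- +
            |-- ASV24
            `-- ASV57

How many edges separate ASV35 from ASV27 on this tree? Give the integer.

The MRCA of ASV35 and ASV27 is the node subtending ((((ASV4,ASV25),(ASV73,ASV27)),ASV45),(ASV35,(ASV42,(ASV16,ASV48),ASV44))).
From ASV35 up to that node: 2 branches. From ASV27 up to the same node: 4 branches. Total: 2 + 4 = 6.

6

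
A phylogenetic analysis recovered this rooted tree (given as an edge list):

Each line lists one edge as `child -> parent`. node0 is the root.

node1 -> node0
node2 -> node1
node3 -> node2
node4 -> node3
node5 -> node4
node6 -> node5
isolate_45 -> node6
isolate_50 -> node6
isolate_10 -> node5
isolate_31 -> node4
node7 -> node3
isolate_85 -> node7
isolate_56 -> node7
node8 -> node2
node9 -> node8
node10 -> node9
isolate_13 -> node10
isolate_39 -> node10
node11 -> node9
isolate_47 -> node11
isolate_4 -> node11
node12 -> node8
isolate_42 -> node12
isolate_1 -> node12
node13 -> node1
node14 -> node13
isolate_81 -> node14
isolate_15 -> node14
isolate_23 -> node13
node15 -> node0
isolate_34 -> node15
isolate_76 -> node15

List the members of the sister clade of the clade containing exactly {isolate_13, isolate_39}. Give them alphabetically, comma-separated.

The clade containing exactly {isolate_13, isolate_39} attaches to the tree at the node subtending ((isolate_13,isolate_39),(isolate_47,isolate_4)).
The other lineage descending from that same node — the sister group — is (isolate_47,isolate_4); its 2 tips in alphabetical order are the answer.

isolate_4, isolate_47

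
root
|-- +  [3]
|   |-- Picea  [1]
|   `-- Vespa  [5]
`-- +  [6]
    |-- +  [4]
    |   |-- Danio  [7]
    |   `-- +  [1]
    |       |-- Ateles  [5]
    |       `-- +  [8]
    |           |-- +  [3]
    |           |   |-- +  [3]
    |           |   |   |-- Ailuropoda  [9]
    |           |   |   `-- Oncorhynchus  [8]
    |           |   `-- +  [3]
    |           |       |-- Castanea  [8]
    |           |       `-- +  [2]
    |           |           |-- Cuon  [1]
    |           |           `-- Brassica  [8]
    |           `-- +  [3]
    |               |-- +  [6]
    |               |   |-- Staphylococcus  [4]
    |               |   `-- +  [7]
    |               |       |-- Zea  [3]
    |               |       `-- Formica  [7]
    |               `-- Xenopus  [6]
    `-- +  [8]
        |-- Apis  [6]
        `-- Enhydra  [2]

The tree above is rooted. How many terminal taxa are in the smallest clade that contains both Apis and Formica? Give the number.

The MRCA of Apis and Formica is the node subtending ((Danio,(Ateles,(((Ailuropoda,Oncorhynchus),(Castanea,(Cuon,Brassica))),((Staphylococcus,(Zea,Formica)),Xenopus)))),(Apis,Enhydra)).
That clade contains 13 terminal taxa: Ailuropoda, Apis, Ateles, Brassica, Castanea, Cuon, Danio, Enhydra, Formica, Oncorhynchus, Staphylococcus, Xenopus, Zea.

13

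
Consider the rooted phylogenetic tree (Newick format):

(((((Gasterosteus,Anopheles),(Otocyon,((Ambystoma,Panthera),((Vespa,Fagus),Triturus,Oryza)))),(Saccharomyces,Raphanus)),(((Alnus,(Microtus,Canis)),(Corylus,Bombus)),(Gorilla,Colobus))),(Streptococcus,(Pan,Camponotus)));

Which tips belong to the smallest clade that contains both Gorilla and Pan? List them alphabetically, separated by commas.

Tracing Gorilla: it sits inside (Gorilla,Colobus).
Tracing Pan: it sits inside (Pan,Camponotus).
The smallest clade enclosing both is the whole tree (their MRCA is the root), so the answer is all 21 tips in alphabetical order.

Alnus, Ambystoma, Anopheles, Bombus, Camponotus, Canis, Colobus, Corylus, Fagus, Gasterosteus, Gorilla, Microtus, Oryza, Otocyon, Pan, Panthera, Raphanus, Saccharomyces, Streptococcus, Triturus, Vespa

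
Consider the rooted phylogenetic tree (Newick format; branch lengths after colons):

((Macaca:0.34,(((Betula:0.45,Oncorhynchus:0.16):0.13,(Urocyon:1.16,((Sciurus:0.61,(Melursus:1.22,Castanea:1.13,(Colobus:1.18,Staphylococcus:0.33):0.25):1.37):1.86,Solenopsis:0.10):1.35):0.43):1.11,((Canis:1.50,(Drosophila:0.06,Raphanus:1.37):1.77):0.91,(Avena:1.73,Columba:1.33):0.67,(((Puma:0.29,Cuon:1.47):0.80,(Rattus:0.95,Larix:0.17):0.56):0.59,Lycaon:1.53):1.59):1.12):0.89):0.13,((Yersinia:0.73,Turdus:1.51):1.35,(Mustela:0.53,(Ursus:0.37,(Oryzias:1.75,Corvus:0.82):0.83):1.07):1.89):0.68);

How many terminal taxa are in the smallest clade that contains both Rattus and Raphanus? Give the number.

The MRCA of Rattus and Raphanus is the node subtending ((Canis,(Drosophila,Raphanus)),(Avena,Columba),(((Puma,Cuon),(Rattus,Larix)),Lycaon)).
That clade contains 10 terminal taxa: Avena, Canis, Columba, Cuon, Drosophila, Larix, Lycaon, Puma, Raphanus, Rattus.

10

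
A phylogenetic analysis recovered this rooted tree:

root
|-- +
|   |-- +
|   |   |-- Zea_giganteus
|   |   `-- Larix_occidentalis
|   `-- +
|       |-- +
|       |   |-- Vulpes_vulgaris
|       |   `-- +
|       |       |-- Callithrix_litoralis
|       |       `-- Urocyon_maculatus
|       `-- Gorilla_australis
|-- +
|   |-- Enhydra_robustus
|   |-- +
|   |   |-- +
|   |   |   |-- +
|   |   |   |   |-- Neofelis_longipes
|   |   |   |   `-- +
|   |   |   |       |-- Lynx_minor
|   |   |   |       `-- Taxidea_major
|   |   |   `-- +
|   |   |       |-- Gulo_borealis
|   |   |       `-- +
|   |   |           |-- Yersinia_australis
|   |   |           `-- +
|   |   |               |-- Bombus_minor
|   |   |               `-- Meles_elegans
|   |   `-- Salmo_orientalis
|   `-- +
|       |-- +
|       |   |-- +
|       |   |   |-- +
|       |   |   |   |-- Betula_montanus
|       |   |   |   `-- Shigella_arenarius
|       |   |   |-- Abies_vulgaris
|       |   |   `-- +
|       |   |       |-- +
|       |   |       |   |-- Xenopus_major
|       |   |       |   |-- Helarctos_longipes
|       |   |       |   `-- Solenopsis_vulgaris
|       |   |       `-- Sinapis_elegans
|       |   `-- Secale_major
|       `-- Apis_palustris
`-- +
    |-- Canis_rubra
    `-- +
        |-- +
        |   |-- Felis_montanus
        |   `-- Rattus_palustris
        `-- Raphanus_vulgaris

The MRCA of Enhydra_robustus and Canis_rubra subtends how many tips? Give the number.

28

The MRCA of Enhydra_robustus and Canis_rubra is the root, so the clade is the entire tree.
That clade contains 28 terminal taxa: Abies_vulgaris, Apis_palustris, Betula_montanus, Bombus_minor, Callithrix_litoralis, Canis_rubra, Enhydra_robustus, Felis_montanus, Gorilla_australis, Gulo_borealis, Helarctos_longipes, Larix_occidentalis, Lynx_minor, Meles_elegans, Neofelis_longipes, Raphanus_vulgaris, Rattus_palustris, Salmo_orientalis, Secale_major, Shigella_arenarius, Sinapis_elegans, Solenopsis_vulgaris, Taxidea_major, Urocyon_maculatus, Vulpes_vulgaris, Xenopus_major, Yersinia_australis, Zea_giganteus.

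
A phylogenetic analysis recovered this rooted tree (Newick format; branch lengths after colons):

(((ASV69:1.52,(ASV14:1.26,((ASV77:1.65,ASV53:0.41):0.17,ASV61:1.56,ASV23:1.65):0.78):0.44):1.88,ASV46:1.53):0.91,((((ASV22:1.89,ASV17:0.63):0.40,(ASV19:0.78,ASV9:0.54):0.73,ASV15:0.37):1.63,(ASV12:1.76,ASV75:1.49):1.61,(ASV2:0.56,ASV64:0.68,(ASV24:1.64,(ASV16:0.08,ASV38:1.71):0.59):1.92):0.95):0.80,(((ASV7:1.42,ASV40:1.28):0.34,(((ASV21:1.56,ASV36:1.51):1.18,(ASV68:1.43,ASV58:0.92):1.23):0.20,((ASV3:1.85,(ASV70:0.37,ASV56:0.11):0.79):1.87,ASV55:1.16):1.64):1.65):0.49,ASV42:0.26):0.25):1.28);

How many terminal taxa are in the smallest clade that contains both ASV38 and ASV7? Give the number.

23

The MRCA of ASV38 and ASV7 is the node subtending ((((ASV22,ASV17),(ASV19,ASV9),ASV15),(ASV12,ASV75),(ASV2,ASV64,(ASV24,(ASV16,ASV38)))),(((ASV7,ASV40),(((ASV21,ASV36),(ASV68,ASV58)),((ASV3,(ASV70,ASV56)),ASV55))),ASV42)).
That clade contains 23 terminal taxa: ASV12, ASV15, ASV16, ASV17, ASV19, ASV2, ASV21, ASV22, ASV24, ASV3, ASV36, ASV38, ASV40, ASV42, ASV55, ASV56, ASV58, ASV64, ASV68, ASV7, ASV70, ASV75, ASV9.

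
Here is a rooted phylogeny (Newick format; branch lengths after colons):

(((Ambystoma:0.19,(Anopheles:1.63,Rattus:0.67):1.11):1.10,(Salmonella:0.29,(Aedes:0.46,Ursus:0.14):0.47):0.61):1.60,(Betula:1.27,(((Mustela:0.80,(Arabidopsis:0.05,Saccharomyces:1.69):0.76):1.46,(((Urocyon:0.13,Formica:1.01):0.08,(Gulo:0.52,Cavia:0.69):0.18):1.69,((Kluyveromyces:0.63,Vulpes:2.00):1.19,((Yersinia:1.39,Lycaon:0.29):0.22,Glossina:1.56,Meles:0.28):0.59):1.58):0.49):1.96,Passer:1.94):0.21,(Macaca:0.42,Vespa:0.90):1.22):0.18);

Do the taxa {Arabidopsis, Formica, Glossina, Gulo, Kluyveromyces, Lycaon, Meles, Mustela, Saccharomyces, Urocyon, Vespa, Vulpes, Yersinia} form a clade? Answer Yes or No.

No

The MRCA of the listed taxa subtends (Betula,(((Mustela,(Arabidopsis,Saccharomyces)),(((Urocyon,Formica),(Gulo,Cavia)),((Kluyveromyces,Vulpes),((Yersinia,Lycaon),Glossina,Meles)))),Passer),(Macaca,Vespa)).
That clade also contains Betula, Cavia, Macaca, Passer, which are not in the proposed group, so the group is not monophyletic.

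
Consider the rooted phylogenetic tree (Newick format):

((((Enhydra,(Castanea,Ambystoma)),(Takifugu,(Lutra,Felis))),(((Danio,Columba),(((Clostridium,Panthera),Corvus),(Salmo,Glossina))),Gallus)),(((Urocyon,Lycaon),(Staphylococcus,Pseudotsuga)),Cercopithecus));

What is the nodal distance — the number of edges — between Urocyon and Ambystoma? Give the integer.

9

The MRCA of Urocyon and Ambystoma is the root of the tree.
From Urocyon up to that node: 4 branches. From Ambystoma up to the same node: 5 branches. Total: 4 + 5 = 9.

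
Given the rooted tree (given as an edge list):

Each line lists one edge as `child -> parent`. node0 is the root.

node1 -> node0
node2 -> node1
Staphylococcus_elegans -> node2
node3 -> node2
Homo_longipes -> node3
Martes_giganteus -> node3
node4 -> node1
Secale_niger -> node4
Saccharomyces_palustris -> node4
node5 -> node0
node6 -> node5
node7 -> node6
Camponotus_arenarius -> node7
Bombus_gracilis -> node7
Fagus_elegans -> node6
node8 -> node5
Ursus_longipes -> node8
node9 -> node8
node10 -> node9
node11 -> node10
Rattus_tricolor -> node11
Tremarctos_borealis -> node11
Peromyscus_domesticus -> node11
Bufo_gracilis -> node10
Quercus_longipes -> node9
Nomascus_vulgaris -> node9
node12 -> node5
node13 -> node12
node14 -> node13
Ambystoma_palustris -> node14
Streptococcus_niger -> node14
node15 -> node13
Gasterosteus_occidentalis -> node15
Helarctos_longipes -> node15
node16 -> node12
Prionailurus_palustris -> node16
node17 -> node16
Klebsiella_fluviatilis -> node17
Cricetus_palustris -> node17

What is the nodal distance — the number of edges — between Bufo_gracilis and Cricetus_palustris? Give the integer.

The MRCA of Bufo_gracilis and Cricetus_palustris is the node subtending (((Camponotus_arenarius,Bombus_gracilis),Fagus_elegans),(Ursus_longipes,(((Rattus_tricolor,Tremarctos_borealis,Peromyscus_domesticus),Bufo_gracilis),Quercus_longipes,Nomascus_vulgaris)),(((Ambystoma_palustris,Streptococcus_niger),(Gasterosteus_occidentalis,Helarctos_longipes)),(Prionailurus_palustris,(Klebsiella_fluviatilis,Cricetus_palustris)))).
From Bufo_gracilis up to that node: 4 branches. From Cricetus_palustris up to the same node: 4 branches. Total: 4 + 4 = 8.

8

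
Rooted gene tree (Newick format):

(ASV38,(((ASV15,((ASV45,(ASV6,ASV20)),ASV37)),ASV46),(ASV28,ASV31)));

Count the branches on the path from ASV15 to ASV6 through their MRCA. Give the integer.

The MRCA of ASV15 and ASV6 is the node subtending (ASV15,((ASV45,(ASV6,ASV20)),ASV37)).
From ASV15 up to that node: 1 branch. From ASV6 up to the same node: 4 branches. Total: 1 + 4 = 5.

5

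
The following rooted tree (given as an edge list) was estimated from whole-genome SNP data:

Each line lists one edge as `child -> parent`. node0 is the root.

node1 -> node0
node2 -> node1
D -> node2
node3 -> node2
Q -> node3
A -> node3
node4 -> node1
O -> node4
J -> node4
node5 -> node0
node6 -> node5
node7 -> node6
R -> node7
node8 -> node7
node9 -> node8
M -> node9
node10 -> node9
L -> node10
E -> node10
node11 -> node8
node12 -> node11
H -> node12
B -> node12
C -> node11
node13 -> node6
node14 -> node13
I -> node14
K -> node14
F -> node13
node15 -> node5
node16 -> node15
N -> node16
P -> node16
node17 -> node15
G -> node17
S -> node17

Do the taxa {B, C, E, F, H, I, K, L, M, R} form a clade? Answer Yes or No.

The most recent common ancestor of these taxa subtends ((R,((M,(L,E)),((H,B),C))),((I,K),F)).
That clade has exactly 10 tips — every listed taxon and nothing else — so the group is monophyletic.

Yes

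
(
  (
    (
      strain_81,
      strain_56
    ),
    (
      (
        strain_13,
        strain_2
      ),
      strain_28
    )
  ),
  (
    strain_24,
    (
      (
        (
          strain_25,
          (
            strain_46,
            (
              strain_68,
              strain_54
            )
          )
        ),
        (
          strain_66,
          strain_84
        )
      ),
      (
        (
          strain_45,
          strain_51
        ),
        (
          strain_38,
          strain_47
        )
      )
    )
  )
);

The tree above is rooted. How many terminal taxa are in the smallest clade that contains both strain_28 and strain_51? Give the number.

The MRCA of strain_28 and strain_51 is the root, so the clade is the entire tree.
That clade contains 16 terminal taxa: strain_13, strain_2, strain_24, strain_25, strain_28, strain_38, strain_45, strain_46, strain_47, strain_51, strain_54, strain_56, strain_66, strain_68, strain_81, strain_84.

16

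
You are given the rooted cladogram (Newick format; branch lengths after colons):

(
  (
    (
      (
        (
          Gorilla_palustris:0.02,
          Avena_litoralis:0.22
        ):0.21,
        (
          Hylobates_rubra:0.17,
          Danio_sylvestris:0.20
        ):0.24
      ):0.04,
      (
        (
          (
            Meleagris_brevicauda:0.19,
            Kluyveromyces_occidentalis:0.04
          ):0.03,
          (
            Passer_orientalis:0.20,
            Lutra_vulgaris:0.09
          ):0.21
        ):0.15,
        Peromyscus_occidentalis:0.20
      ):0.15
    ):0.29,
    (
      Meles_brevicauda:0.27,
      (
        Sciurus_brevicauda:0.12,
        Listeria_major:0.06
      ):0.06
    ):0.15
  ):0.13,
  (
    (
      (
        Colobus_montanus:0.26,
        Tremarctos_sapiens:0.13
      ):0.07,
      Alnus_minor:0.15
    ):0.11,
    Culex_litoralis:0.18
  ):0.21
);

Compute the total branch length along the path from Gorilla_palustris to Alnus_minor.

The path runs Gorilla_palustris → … → MRCA → … → Alnus_minor; the MRCA is the root of the tree.
Branch lengths along that path: 0.02 + 0.21 + 0.04 + 0.29 + 0.13 + 0.21 + 0.11 + 0.15 = 1.16.

1.16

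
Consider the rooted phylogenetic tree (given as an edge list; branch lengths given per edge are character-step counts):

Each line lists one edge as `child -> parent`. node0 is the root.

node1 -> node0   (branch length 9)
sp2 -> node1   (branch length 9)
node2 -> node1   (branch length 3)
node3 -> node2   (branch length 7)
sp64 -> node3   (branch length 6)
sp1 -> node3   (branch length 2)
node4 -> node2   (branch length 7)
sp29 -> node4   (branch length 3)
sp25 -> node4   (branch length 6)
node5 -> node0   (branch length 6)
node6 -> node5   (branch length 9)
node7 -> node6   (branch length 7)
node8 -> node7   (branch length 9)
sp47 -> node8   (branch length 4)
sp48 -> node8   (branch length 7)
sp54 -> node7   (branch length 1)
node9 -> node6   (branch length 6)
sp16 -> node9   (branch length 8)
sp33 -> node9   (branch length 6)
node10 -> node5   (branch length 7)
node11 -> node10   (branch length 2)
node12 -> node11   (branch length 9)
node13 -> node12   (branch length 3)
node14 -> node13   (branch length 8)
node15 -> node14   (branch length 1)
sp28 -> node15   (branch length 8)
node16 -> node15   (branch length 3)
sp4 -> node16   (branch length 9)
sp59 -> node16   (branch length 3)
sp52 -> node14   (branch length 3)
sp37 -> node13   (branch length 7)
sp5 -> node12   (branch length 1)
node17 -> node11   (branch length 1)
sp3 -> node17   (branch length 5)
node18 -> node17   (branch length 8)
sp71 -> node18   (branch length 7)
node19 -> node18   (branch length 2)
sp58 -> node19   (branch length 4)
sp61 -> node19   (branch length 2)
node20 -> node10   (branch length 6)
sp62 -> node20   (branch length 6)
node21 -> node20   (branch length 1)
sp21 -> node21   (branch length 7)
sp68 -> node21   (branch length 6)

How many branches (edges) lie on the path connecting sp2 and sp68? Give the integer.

The MRCA of sp2 and sp68 is the root of the tree.
From sp2 up to that node: 2 branches. From sp68 up to the same node: 5 branches. Total: 2 + 5 = 7.

7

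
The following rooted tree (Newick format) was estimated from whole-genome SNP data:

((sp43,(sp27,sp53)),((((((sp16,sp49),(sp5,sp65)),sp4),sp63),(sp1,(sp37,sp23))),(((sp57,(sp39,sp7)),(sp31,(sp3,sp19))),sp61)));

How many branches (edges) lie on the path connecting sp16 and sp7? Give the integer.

The MRCA of sp16 and sp7 is the node subtending ((((((sp16,sp49),(sp5,sp65)),sp4),sp63),(sp1,(sp37,sp23))),(((sp57,(sp39,sp7)),(sp31,(sp3,sp19))),sp61)).
From sp16 up to that node: 6 branches. From sp7 up to the same node: 5 branches. Total: 6 + 5 = 11.

11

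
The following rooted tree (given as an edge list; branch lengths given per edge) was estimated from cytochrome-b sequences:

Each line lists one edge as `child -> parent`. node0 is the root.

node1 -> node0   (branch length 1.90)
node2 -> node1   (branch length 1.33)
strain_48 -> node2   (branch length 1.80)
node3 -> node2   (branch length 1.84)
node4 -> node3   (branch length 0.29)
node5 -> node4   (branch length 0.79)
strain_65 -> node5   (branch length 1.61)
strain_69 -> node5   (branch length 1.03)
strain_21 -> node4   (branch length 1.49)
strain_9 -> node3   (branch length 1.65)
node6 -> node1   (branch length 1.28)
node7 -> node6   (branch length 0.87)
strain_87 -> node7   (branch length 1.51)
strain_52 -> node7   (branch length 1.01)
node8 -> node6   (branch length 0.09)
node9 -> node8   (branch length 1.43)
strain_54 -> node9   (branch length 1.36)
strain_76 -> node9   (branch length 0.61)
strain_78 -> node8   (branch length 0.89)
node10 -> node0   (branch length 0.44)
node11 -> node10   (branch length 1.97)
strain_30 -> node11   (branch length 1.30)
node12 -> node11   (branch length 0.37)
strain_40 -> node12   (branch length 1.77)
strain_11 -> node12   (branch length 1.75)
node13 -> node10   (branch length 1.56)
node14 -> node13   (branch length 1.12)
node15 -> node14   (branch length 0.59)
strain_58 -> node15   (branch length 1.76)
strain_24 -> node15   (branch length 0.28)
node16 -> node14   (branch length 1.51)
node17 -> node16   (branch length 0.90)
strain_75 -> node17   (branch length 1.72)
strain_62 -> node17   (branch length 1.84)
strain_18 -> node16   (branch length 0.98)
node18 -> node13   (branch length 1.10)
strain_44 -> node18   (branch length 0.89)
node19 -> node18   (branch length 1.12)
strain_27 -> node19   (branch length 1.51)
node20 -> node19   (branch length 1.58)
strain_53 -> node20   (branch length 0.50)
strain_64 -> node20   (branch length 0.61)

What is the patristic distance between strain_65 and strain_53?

The path runs strain_65 → … → MRCA → … → strain_53; the MRCA is the root of the tree.
Branch lengths along that path: 1.61 + 0.79 + 0.29 + 1.84 + 1.33 + 1.90 + 0.44 + 1.56 + 1.10 + 1.12 + 1.58 + 0.50 = 14.06.

14.06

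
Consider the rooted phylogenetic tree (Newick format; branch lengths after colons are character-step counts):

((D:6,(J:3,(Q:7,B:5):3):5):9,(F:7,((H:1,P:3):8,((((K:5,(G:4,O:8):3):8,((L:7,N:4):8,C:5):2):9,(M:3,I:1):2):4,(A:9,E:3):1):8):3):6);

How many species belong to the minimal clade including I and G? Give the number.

The MRCA of I and G is the node subtending (((K,(G,O)),((L,N),C)),(M,I)).
That clade contains 8 terminal taxa: C, G, I, K, L, M, N, O.

8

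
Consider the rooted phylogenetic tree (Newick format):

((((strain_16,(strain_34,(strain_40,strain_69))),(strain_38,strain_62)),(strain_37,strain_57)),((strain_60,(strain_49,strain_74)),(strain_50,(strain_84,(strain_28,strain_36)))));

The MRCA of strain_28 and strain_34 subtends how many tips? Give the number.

The MRCA of strain_28 and strain_34 is the root, so the clade is the entire tree.
That clade contains 15 terminal taxa: strain_16, strain_28, strain_34, strain_36, strain_37, strain_38, strain_40, strain_49, strain_50, strain_57, strain_60, strain_62, strain_69, strain_74, strain_84.

15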